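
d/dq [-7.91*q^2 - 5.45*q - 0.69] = -15.82*q - 5.45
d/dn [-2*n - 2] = -2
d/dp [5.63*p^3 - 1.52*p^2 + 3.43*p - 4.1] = 16.89*p^2 - 3.04*p + 3.43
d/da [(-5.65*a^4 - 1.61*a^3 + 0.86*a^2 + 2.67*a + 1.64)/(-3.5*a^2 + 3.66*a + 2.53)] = (39.55*a^5 - 56.402*a^4 - 68.9632*a^3 + 0.2727*a^2 + 15.8316*a + 0.7527)/(12.25*a^4 - 25.62*a^3 - 4.3144*a^2 + 18.5196*a + 6.4009)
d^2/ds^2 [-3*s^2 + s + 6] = -6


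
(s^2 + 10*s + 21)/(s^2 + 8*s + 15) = (s + 7)/(s + 5)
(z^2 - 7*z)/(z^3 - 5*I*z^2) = (z - 7)/(z*(z - 5*I))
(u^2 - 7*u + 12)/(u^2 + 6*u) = (u^2 - 7*u + 12)/(u*(u + 6))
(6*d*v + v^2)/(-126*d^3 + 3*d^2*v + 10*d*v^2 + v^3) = v/(-21*d^2 + 4*d*v + v^2)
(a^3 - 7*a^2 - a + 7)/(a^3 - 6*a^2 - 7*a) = (a - 1)/a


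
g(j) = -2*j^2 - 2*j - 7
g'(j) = -4*j - 2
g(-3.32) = -22.40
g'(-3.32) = 11.28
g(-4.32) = -35.68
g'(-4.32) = 15.28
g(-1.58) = -8.83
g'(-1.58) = 4.32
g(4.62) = -58.93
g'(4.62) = -20.48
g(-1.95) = -10.70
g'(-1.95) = 5.80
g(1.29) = -12.91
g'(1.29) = -7.16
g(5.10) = -69.22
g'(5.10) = -22.40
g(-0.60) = -6.52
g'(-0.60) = 0.40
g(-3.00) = -19.00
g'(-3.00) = 10.00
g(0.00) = -7.00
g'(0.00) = -2.00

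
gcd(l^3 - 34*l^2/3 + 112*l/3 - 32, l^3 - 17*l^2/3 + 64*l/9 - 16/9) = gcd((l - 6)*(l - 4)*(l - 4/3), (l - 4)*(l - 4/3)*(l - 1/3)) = l^2 - 16*l/3 + 16/3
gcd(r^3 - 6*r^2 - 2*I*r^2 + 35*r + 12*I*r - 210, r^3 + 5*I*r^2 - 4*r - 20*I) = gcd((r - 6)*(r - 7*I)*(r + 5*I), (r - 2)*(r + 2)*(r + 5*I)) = r + 5*I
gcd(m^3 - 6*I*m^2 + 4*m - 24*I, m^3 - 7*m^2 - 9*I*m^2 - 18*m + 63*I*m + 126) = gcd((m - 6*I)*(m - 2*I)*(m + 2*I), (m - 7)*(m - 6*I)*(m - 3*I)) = m - 6*I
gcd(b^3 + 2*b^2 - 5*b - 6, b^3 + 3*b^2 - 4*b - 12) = b^2 + b - 6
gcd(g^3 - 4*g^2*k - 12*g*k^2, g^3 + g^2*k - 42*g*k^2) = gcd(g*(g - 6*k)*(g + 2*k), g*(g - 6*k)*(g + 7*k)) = g^2 - 6*g*k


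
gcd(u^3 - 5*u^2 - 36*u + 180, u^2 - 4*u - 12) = u - 6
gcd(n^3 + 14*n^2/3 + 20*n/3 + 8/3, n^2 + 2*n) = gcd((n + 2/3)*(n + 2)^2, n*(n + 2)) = n + 2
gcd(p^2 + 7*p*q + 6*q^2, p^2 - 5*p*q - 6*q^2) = p + q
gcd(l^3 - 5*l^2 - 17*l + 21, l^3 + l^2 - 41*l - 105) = l^2 - 4*l - 21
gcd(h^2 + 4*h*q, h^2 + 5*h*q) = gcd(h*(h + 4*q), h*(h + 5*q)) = h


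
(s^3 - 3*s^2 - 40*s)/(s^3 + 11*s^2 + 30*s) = (s - 8)/(s + 6)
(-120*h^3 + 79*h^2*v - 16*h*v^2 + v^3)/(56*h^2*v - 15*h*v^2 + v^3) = (15*h^2 - 8*h*v + v^2)/(v*(-7*h + v))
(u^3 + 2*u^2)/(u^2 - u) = u*(u + 2)/(u - 1)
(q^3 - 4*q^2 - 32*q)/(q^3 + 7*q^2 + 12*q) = (q - 8)/(q + 3)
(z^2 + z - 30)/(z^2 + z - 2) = (z^2 + z - 30)/(z^2 + z - 2)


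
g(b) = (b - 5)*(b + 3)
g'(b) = 2*b - 2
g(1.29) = -15.92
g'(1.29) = 0.58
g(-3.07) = 0.56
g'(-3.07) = -8.14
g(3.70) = -8.71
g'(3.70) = 5.40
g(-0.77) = -12.87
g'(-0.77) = -3.54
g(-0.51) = -13.72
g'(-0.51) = -3.02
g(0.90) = -15.99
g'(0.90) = -0.20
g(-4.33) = 12.41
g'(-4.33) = -10.66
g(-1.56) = -9.45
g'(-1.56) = -5.12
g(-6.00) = 33.00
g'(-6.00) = -14.00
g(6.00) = 9.00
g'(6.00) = 10.00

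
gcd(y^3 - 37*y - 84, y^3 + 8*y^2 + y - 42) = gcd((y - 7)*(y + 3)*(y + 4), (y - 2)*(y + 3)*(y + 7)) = y + 3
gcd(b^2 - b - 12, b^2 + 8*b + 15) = b + 3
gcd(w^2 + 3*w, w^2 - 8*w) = w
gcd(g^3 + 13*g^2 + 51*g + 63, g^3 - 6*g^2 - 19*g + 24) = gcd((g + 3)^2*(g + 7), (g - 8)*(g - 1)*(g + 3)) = g + 3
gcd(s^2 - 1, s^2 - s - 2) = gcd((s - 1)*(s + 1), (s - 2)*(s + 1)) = s + 1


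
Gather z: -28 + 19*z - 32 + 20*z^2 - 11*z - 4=20*z^2 + 8*z - 64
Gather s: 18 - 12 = 6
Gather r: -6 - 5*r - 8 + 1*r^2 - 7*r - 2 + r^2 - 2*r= 2*r^2 - 14*r - 16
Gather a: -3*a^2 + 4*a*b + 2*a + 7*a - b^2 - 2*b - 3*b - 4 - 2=-3*a^2 + a*(4*b + 9) - b^2 - 5*b - 6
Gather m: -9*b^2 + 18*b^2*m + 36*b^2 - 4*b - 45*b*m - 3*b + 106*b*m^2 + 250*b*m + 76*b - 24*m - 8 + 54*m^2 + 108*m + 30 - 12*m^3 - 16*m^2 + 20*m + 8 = 27*b^2 + 69*b - 12*m^3 + m^2*(106*b + 38) + m*(18*b^2 + 205*b + 104) + 30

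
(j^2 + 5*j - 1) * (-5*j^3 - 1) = -5*j^5 - 25*j^4 + 5*j^3 - j^2 - 5*j + 1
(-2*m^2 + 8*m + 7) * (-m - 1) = 2*m^3 - 6*m^2 - 15*m - 7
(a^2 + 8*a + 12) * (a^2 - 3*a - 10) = a^4 + 5*a^3 - 22*a^2 - 116*a - 120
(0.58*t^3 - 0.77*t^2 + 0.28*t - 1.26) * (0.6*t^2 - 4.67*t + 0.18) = 0.348*t^5 - 3.1706*t^4 + 3.8683*t^3 - 2.2022*t^2 + 5.9346*t - 0.2268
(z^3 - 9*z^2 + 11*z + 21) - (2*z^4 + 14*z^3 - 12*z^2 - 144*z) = -2*z^4 - 13*z^3 + 3*z^2 + 155*z + 21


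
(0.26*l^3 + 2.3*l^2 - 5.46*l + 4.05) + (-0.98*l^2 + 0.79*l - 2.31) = 0.26*l^3 + 1.32*l^2 - 4.67*l + 1.74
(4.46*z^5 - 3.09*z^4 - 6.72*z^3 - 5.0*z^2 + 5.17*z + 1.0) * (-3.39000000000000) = -15.1194*z^5 + 10.4751*z^4 + 22.7808*z^3 + 16.95*z^2 - 17.5263*z - 3.39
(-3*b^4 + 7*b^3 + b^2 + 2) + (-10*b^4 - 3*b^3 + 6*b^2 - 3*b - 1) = -13*b^4 + 4*b^3 + 7*b^2 - 3*b + 1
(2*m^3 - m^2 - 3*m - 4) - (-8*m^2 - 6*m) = 2*m^3 + 7*m^2 + 3*m - 4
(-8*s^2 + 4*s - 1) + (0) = -8*s^2 + 4*s - 1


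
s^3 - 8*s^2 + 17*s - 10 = (s - 5)*(s - 2)*(s - 1)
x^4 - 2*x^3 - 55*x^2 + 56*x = x*(x - 8)*(x - 1)*(x + 7)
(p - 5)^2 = p^2 - 10*p + 25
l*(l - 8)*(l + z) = l^3 + l^2*z - 8*l^2 - 8*l*z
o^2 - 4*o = o*(o - 4)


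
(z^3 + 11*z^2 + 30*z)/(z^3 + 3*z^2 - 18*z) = (z + 5)/(z - 3)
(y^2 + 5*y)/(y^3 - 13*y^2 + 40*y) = (y + 5)/(y^2 - 13*y + 40)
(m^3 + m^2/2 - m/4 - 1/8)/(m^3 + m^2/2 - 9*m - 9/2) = (m^2 - 1/4)/(m^2 - 9)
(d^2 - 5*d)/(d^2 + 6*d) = (d - 5)/(d + 6)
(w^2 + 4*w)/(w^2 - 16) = w/(w - 4)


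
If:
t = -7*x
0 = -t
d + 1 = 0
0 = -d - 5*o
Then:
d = -1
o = 1/5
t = 0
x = 0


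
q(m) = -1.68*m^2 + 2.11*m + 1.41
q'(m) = 2.11 - 3.36*m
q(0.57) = 2.07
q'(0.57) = 0.19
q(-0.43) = 0.19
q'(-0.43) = 3.55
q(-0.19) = 0.95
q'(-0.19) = 2.75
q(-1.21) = -3.60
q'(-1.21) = 6.18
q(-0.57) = -0.34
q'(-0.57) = 4.03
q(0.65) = 2.07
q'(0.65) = -0.07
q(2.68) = -5.00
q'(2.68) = -6.89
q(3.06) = -7.86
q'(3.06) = -8.17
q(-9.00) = -153.66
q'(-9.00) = 32.35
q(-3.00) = -20.04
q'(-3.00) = 12.19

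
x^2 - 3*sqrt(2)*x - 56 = (x - 7*sqrt(2))*(x + 4*sqrt(2))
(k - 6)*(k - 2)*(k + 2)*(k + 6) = k^4 - 40*k^2 + 144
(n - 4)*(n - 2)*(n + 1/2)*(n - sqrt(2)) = n^4 - 11*n^3/2 - sqrt(2)*n^3 + 5*n^2 + 11*sqrt(2)*n^2/2 - 5*sqrt(2)*n + 4*n - 4*sqrt(2)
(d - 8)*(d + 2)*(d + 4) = d^3 - 2*d^2 - 40*d - 64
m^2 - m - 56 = (m - 8)*(m + 7)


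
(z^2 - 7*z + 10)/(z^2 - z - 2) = (z - 5)/(z + 1)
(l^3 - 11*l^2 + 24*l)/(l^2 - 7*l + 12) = l*(l - 8)/(l - 4)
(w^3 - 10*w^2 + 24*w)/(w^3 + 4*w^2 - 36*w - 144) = w*(w - 4)/(w^2 + 10*w + 24)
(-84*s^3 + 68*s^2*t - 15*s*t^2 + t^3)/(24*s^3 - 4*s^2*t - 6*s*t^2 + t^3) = (-7*s + t)/(2*s + t)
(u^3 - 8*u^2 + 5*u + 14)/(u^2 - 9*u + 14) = u + 1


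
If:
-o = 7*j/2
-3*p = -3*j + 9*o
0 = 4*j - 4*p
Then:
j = 0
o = 0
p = 0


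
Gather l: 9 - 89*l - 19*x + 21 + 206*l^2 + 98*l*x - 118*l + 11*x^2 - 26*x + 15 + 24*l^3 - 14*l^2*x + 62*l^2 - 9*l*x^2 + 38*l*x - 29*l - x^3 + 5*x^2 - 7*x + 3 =24*l^3 + l^2*(268 - 14*x) + l*(-9*x^2 + 136*x - 236) - x^3 + 16*x^2 - 52*x + 48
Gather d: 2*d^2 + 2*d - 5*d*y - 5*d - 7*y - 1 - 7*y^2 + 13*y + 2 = 2*d^2 + d*(-5*y - 3) - 7*y^2 + 6*y + 1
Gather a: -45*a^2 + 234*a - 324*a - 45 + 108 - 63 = -45*a^2 - 90*a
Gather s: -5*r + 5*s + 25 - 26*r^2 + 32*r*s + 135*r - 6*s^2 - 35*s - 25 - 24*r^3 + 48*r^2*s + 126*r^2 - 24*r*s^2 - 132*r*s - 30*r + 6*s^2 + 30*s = -24*r^3 + 100*r^2 - 24*r*s^2 + 100*r + s*(48*r^2 - 100*r)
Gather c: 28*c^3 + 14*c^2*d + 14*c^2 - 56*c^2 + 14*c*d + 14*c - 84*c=28*c^3 + c^2*(14*d - 42) + c*(14*d - 70)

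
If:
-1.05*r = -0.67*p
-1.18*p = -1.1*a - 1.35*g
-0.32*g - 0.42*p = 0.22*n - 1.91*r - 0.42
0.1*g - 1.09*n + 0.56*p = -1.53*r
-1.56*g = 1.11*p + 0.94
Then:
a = -0.92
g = 0.01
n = -1.20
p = -0.86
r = -0.55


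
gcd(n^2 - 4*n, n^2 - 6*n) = n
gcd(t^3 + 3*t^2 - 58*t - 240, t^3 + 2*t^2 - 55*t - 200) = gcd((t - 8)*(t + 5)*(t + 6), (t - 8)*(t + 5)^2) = t^2 - 3*t - 40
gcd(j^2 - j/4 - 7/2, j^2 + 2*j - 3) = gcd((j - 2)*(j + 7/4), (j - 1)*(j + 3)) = 1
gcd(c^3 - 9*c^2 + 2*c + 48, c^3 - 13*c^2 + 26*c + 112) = c^2 - 6*c - 16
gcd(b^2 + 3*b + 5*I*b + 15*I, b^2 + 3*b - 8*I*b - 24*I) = b + 3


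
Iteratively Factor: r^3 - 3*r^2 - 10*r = (r)*(r^2 - 3*r - 10) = r*(r + 2)*(r - 5)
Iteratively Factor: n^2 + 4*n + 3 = (n + 1)*(n + 3)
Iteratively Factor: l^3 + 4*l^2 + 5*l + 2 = (l + 1)*(l^2 + 3*l + 2) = (l + 1)*(l + 2)*(l + 1)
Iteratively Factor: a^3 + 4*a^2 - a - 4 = (a + 1)*(a^2 + 3*a - 4) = (a + 1)*(a + 4)*(a - 1)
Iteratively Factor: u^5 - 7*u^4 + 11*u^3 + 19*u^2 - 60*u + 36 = (u - 2)*(u^4 - 5*u^3 + u^2 + 21*u - 18) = (u - 3)*(u - 2)*(u^3 - 2*u^2 - 5*u + 6) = (u - 3)*(u - 2)*(u + 2)*(u^2 - 4*u + 3) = (u - 3)*(u - 2)*(u - 1)*(u + 2)*(u - 3)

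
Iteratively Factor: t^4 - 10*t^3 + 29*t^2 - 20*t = (t - 5)*(t^3 - 5*t^2 + 4*t) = (t - 5)*(t - 1)*(t^2 - 4*t) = (t - 5)*(t - 4)*(t - 1)*(t)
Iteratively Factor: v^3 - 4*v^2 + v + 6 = (v - 3)*(v^2 - v - 2) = (v - 3)*(v - 2)*(v + 1)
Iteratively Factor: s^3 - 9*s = (s + 3)*(s^2 - 3*s) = (s - 3)*(s + 3)*(s)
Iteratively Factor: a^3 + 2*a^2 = (a + 2)*(a^2) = a*(a + 2)*(a)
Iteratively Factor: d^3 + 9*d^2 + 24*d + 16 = (d + 4)*(d^2 + 5*d + 4) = (d + 4)^2*(d + 1)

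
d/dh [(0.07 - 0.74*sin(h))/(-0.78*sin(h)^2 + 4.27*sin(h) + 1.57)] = (-0.5772*sin(h)^2 + 0.1092*sin(h) - 1.4607)*cos(h)/(0.6084*sin(h)^4 - 6.6612*sin(h)^3 + 15.7837*sin(h)^2 + 13.4078*sin(h) + 2.4649)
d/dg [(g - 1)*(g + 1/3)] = 2*g - 2/3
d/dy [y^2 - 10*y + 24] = 2*y - 10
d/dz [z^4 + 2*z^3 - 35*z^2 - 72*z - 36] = 4*z^3 + 6*z^2 - 70*z - 72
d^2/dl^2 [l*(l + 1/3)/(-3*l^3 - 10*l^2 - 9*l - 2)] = 2*(-l^3 + 6*l + 6)/(3*(l^6 + 9*l^5 + 33*l^4 + 63*l^3 + 66*l^2 + 36*l + 8))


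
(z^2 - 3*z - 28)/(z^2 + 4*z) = (z - 7)/z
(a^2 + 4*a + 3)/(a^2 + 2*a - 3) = (a + 1)/(a - 1)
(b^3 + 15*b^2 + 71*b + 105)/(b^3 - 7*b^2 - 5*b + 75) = (b^2 + 12*b + 35)/(b^2 - 10*b + 25)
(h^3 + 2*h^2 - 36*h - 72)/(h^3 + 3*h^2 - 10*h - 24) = (h^2 - 36)/(h^2 + h - 12)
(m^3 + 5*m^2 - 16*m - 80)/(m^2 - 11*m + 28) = (m^2 + 9*m + 20)/(m - 7)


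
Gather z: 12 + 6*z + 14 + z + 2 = 7*z + 28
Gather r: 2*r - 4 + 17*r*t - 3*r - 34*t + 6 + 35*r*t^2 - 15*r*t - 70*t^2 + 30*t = r*(35*t^2 + 2*t - 1) - 70*t^2 - 4*t + 2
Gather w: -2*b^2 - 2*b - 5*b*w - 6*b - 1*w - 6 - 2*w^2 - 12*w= -2*b^2 - 8*b - 2*w^2 + w*(-5*b - 13) - 6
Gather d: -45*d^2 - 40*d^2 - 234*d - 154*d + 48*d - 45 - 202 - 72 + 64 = -85*d^2 - 340*d - 255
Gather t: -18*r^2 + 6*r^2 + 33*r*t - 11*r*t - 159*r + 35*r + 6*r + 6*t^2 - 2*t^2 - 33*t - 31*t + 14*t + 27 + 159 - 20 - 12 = -12*r^2 - 118*r + 4*t^2 + t*(22*r - 50) + 154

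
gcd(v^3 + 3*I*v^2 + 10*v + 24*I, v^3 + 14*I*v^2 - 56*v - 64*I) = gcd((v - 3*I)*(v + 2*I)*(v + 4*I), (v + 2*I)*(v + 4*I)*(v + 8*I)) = v^2 + 6*I*v - 8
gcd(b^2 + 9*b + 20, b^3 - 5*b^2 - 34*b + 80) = b + 5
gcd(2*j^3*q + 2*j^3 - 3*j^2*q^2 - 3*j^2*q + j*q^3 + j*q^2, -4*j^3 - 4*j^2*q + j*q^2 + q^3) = -2*j + q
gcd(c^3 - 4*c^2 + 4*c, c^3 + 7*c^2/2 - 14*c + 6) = c - 2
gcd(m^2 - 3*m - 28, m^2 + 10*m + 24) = m + 4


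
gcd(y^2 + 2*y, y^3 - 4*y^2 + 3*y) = y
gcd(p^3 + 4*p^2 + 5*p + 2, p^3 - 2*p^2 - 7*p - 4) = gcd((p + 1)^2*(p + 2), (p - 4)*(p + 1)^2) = p^2 + 2*p + 1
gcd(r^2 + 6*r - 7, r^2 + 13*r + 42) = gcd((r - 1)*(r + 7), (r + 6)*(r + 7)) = r + 7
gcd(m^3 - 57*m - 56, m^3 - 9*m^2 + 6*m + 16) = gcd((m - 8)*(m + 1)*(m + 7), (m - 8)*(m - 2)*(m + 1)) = m^2 - 7*m - 8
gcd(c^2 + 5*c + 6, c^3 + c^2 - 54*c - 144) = c + 3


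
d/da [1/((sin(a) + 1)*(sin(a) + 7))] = -2*(sin(a) + 4)*cos(a)/((sin(a) + 1)^2*(sin(a) + 7)^2)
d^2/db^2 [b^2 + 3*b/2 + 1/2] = 2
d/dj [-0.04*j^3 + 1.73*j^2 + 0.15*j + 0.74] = -0.12*j^2 + 3.46*j + 0.15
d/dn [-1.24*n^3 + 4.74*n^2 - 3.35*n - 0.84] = -3.72*n^2 + 9.48*n - 3.35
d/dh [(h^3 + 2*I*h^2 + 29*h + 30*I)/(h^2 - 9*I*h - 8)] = (h^4 - 18*I*h^3 - 35*h^2 - 92*I*h - 502)/(h^4 - 18*I*h^3 - 97*h^2 + 144*I*h + 64)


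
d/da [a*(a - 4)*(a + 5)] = 3*a^2 + 2*a - 20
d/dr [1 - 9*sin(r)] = -9*cos(r)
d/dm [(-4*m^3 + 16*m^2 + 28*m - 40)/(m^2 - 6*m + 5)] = -4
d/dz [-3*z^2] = -6*z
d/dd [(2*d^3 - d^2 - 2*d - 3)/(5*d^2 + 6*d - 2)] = 2*(5*d^4 + 12*d^3 - 4*d^2 + 17*d + 11)/(25*d^4 + 60*d^3 + 16*d^2 - 24*d + 4)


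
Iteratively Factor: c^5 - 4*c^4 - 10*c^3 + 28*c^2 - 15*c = (c)*(c^4 - 4*c^3 - 10*c^2 + 28*c - 15) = c*(c + 3)*(c^3 - 7*c^2 + 11*c - 5) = c*(c - 5)*(c + 3)*(c^2 - 2*c + 1) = c*(c - 5)*(c - 1)*(c + 3)*(c - 1)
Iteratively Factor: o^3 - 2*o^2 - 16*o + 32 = (o + 4)*(o^2 - 6*o + 8) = (o - 4)*(o + 4)*(o - 2)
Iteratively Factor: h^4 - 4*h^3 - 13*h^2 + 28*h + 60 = (h - 5)*(h^3 + h^2 - 8*h - 12) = (h - 5)*(h + 2)*(h^2 - h - 6) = (h - 5)*(h - 3)*(h + 2)*(h + 2)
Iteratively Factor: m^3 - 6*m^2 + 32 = (m - 4)*(m^2 - 2*m - 8) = (m - 4)*(m + 2)*(m - 4)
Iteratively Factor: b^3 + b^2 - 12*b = (b - 3)*(b^2 + 4*b) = (b - 3)*(b + 4)*(b)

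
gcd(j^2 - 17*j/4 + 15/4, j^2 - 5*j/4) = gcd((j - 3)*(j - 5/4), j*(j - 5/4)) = j - 5/4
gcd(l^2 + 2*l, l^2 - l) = l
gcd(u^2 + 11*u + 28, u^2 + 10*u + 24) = u + 4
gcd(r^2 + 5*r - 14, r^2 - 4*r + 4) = r - 2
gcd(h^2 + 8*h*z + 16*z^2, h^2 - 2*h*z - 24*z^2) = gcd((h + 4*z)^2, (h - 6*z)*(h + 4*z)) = h + 4*z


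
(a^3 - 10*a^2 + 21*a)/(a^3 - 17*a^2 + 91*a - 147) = a/(a - 7)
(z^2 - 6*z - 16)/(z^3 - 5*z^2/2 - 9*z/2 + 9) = 2*(z - 8)/(2*z^2 - 9*z + 9)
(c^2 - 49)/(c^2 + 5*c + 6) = (c^2 - 49)/(c^2 + 5*c + 6)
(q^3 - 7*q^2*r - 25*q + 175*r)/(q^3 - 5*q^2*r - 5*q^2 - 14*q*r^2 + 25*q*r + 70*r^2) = (q + 5)/(q + 2*r)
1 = 1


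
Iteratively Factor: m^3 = (m)*(m^2) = m^2*(m)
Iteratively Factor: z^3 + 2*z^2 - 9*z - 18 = (z + 3)*(z^2 - z - 6) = (z - 3)*(z + 3)*(z + 2)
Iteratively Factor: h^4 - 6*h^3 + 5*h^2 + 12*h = (h + 1)*(h^3 - 7*h^2 + 12*h) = h*(h + 1)*(h^2 - 7*h + 12) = h*(h - 4)*(h + 1)*(h - 3)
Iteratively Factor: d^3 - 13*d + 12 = (d + 4)*(d^2 - 4*d + 3) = (d - 3)*(d + 4)*(d - 1)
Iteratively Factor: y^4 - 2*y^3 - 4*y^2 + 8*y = (y - 2)*(y^3 - 4*y) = (y - 2)^2*(y^2 + 2*y) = y*(y - 2)^2*(y + 2)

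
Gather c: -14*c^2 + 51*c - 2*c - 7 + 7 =-14*c^2 + 49*c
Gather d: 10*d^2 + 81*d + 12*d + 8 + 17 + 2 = 10*d^2 + 93*d + 27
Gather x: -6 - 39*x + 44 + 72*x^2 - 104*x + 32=72*x^2 - 143*x + 70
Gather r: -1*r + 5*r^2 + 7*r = 5*r^2 + 6*r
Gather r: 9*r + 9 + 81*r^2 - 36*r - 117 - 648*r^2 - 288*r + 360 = -567*r^2 - 315*r + 252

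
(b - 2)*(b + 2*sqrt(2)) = b^2 - 2*b + 2*sqrt(2)*b - 4*sqrt(2)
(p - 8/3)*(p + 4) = p^2 + 4*p/3 - 32/3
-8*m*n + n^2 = n*(-8*m + n)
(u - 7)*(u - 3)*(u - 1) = u^3 - 11*u^2 + 31*u - 21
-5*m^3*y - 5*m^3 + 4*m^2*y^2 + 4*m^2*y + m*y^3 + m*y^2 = (-m + y)*(5*m + y)*(m*y + m)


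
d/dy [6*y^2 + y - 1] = 12*y + 1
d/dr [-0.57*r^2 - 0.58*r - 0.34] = -1.14*r - 0.58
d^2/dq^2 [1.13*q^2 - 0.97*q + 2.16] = 2.26000000000000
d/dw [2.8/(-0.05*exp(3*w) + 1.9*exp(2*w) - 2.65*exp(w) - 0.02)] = (0.42*exp(2*w) - 10.64*exp(w) + 7.42)*exp(w)/(0.05*exp(3*w) - 1.9*exp(2*w) + 2.65*exp(w) + 0.02)^2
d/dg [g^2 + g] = 2*g + 1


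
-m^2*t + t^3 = t*(-m + t)*(m + t)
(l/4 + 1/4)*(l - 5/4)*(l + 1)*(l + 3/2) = l^4/4 + 9*l^3/16 - 3*l^2/32 - 7*l/8 - 15/32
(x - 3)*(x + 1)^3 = x^4 - 6*x^2 - 8*x - 3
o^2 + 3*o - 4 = (o - 1)*(o + 4)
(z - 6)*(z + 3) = z^2 - 3*z - 18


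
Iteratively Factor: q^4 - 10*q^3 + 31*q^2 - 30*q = (q)*(q^3 - 10*q^2 + 31*q - 30) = q*(q - 3)*(q^2 - 7*q + 10) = q*(q - 3)*(q - 2)*(q - 5)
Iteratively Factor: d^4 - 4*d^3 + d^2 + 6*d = (d - 3)*(d^3 - d^2 - 2*d) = d*(d - 3)*(d^2 - d - 2) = d*(d - 3)*(d - 2)*(d + 1)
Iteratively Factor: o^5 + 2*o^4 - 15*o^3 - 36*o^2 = (o + 3)*(o^4 - o^3 - 12*o^2) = (o + 3)^2*(o^3 - 4*o^2) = o*(o + 3)^2*(o^2 - 4*o) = o*(o - 4)*(o + 3)^2*(o)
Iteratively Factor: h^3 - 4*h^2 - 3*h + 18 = (h - 3)*(h^2 - h - 6) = (h - 3)^2*(h + 2)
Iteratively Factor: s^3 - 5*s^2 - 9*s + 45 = (s + 3)*(s^2 - 8*s + 15) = (s - 5)*(s + 3)*(s - 3)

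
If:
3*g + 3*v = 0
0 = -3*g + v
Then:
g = 0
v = 0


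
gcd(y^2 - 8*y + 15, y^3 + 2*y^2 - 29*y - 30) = y - 5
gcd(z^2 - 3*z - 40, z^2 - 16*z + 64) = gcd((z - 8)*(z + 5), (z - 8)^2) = z - 8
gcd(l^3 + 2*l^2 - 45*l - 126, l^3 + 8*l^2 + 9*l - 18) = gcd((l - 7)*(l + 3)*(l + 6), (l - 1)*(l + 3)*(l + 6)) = l^2 + 9*l + 18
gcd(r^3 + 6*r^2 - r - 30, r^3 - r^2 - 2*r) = r - 2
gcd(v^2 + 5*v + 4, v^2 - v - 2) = v + 1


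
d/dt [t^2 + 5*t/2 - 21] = 2*t + 5/2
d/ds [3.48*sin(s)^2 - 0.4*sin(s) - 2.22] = (6.96*sin(s) - 0.4)*cos(s)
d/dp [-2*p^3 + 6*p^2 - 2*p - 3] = -6*p^2 + 12*p - 2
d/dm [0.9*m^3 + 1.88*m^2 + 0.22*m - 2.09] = 2.7*m^2 + 3.76*m + 0.22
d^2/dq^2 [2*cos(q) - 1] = -2*cos(q)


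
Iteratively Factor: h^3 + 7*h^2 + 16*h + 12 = (h + 2)*(h^2 + 5*h + 6) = (h + 2)*(h + 3)*(h + 2)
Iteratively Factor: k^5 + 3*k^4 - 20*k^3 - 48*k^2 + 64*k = (k + 4)*(k^4 - k^3 - 16*k^2 + 16*k) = (k - 4)*(k + 4)*(k^3 + 3*k^2 - 4*k) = k*(k - 4)*(k + 4)*(k^2 + 3*k - 4) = k*(k - 4)*(k + 4)^2*(k - 1)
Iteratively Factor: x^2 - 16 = (x - 4)*(x + 4)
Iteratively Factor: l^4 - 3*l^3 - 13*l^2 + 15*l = (l)*(l^3 - 3*l^2 - 13*l + 15) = l*(l - 5)*(l^2 + 2*l - 3) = l*(l - 5)*(l - 1)*(l + 3)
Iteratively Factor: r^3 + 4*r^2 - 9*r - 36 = (r + 4)*(r^2 - 9) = (r + 3)*(r + 4)*(r - 3)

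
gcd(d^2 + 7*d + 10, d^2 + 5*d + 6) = d + 2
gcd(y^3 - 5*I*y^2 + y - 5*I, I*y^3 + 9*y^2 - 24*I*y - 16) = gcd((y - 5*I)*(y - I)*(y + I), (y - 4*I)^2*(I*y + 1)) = y - I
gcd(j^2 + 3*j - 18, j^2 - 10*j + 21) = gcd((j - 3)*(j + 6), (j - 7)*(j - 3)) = j - 3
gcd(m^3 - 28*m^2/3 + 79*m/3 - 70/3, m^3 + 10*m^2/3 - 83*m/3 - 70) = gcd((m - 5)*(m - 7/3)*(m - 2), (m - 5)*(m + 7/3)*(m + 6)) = m - 5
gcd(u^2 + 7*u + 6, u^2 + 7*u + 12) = 1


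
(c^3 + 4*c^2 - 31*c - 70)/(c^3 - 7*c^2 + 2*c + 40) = (c + 7)/(c - 4)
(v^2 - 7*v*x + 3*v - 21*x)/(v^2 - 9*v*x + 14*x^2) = (-v - 3)/(-v + 2*x)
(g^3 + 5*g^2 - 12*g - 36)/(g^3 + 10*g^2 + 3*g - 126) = (g + 2)/(g + 7)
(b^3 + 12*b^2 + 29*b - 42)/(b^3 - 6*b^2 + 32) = (b^3 + 12*b^2 + 29*b - 42)/(b^3 - 6*b^2 + 32)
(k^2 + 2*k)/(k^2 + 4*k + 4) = k/(k + 2)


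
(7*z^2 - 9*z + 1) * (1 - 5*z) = -35*z^3 + 52*z^2 - 14*z + 1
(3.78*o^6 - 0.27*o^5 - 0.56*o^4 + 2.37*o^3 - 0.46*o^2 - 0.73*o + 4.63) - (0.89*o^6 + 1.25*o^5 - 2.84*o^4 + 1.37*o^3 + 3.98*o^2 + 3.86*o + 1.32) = 2.89*o^6 - 1.52*o^5 + 2.28*o^4 + 1.0*o^3 - 4.44*o^2 - 4.59*o + 3.31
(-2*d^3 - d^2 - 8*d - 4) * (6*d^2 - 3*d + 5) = -12*d^5 - 55*d^3 - 5*d^2 - 28*d - 20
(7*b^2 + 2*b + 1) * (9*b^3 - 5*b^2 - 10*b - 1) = 63*b^5 - 17*b^4 - 71*b^3 - 32*b^2 - 12*b - 1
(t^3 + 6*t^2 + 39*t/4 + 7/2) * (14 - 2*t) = -2*t^4 + 2*t^3 + 129*t^2/2 + 259*t/2 + 49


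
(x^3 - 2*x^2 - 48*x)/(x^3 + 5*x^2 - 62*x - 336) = x/(x + 7)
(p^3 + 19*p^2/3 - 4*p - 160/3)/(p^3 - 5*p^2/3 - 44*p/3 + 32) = (p + 5)/(p - 3)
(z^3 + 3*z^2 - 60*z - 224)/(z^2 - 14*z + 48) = (z^2 + 11*z + 28)/(z - 6)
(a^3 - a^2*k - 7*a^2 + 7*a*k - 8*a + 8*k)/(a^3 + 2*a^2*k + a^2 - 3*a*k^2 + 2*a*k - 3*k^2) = (a - 8)/(a + 3*k)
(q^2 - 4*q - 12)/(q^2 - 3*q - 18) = (q + 2)/(q + 3)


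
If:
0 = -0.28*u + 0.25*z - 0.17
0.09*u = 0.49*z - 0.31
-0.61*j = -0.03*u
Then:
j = -0.00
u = -0.05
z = 0.62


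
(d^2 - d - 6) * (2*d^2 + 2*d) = 2*d^4 - 14*d^2 - 12*d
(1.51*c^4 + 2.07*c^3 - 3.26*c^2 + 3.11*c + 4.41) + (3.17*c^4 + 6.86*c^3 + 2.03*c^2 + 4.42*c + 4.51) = 4.68*c^4 + 8.93*c^3 - 1.23*c^2 + 7.53*c + 8.92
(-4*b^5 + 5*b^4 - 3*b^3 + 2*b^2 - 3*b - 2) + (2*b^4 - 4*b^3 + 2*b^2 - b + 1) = -4*b^5 + 7*b^4 - 7*b^3 + 4*b^2 - 4*b - 1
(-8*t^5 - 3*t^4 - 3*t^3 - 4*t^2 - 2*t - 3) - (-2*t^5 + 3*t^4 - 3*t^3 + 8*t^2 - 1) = -6*t^5 - 6*t^4 - 12*t^2 - 2*t - 2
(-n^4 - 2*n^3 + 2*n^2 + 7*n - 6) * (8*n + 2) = -8*n^5 - 18*n^4 + 12*n^3 + 60*n^2 - 34*n - 12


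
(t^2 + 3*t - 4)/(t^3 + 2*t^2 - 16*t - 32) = (t - 1)/(t^2 - 2*t - 8)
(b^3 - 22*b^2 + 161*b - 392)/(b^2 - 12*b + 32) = (b^2 - 14*b + 49)/(b - 4)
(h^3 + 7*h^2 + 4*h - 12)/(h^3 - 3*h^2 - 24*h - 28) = (h^2 + 5*h - 6)/(h^2 - 5*h - 14)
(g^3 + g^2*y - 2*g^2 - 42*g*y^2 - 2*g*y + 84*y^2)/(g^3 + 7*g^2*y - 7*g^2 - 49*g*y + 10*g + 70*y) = (g - 6*y)/(g - 5)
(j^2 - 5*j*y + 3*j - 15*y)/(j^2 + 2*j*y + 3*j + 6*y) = (j - 5*y)/(j + 2*y)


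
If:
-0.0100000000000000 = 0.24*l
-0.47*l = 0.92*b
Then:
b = 0.02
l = -0.04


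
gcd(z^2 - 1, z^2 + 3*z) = 1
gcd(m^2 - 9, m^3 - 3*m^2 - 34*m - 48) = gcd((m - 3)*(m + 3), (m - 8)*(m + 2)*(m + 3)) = m + 3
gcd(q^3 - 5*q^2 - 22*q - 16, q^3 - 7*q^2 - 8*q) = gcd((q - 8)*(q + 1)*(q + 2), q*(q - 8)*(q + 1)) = q^2 - 7*q - 8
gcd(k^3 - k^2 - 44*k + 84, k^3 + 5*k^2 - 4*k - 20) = k - 2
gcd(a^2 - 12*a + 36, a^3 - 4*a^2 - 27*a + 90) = a - 6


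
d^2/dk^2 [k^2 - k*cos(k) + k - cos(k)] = k*cos(k) + 2*sin(k) + cos(k) + 2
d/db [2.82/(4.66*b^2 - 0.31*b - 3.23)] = (0.8742 - 26.2824*b)/(-4.66*b^2 + 0.31*b + 3.23)^2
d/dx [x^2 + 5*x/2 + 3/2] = 2*x + 5/2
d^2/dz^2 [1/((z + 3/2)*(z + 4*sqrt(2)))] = 4*(4*(z + 4*sqrt(2))^2 + 2*(z + 4*sqrt(2))*(2*z + 3) + (2*z + 3)^2)/((z + 4*sqrt(2))^3*(2*z + 3)^3)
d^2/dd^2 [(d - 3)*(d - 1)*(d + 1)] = 6*d - 6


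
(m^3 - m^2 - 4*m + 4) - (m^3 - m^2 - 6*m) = 2*m + 4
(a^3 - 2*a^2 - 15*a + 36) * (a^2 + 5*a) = a^5 + 3*a^4 - 25*a^3 - 39*a^2 + 180*a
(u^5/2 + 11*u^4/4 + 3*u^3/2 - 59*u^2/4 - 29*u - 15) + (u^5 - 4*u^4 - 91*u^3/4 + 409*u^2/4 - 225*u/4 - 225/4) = 3*u^5/2 - 5*u^4/4 - 85*u^3/4 + 175*u^2/2 - 341*u/4 - 285/4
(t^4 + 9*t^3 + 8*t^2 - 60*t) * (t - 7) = t^5 + 2*t^4 - 55*t^3 - 116*t^2 + 420*t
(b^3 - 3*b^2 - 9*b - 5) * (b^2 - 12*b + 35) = b^5 - 15*b^4 + 62*b^3 - 2*b^2 - 255*b - 175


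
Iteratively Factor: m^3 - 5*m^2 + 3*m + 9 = (m - 3)*(m^2 - 2*m - 3) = (m - 3)*(m + 1)*(m - 3)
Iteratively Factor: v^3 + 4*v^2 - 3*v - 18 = (v - 2)*(v^2 + 6*v + 9) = (v - 2)*(v + 3)*(v + 3)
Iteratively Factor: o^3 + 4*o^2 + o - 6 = (o + 3)*(o^2 + o - 2) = (o + 2)*(o + 3)*(o - 1)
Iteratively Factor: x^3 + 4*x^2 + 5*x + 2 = (x + 1)*(x^2 + 3*x + 2) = (x + 1)*(x + 2)*(x + 1)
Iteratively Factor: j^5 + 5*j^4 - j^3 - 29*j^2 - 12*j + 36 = (j - 1)*(j^4 + 6*j^3 + 5*j^2 - 24*j - 36) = (j - 1)*(j + 3)*(j^3 + 3*j^2 - 4*j - 12) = (j - 1)*(j + 3)^2*(j^2 - 4) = (j - 2)*(j - 1)*(j + 3)^2*(j + 2)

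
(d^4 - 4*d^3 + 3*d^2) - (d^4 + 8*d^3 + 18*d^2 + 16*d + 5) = -12*d^3 - 15*d^2 - 16*d - 5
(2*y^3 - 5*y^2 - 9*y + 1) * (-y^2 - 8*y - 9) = -2*y^5 - 11*y^4 + 31*y^3 + 116*y^2 + 73*y - 9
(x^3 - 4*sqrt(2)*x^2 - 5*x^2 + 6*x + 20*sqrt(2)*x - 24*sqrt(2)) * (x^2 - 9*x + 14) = x^5 - 14*x^4 - 4*sqrt(2)*x^4 + 65*x^3 + 56*sqrt(2)*x^3 - 260*sqrt(2)*x^2 - 124*x^2 + 84*x + 496*sqrt(2)*x - 336*sqrt(2)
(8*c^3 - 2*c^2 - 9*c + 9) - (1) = 8*c^3 - 2*c^2 - 9*c + 8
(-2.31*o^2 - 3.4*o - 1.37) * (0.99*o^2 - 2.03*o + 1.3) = -2.2869*o^4 + 1.3233*o^3 + 2.5427*o^2 - 1.6389*o - 1.781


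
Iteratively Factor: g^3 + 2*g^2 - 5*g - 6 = (g + 3)*(g^2 - g - 2) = (g - 2)*(g + 3)*(g + 1)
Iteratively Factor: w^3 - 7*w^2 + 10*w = (w - 2)*(w^2 - 5*w) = (w - 5)*(w - 2)*(w)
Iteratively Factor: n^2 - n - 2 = (n + 1)*(n - 2)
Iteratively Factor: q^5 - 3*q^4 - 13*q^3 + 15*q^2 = (q)*(q^4 - 3*q^3 - 13*q^2 + 15*q) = q*(q - 5)*(q^3 + 2*q^2 - 3*q) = q*(q - 5)*(q + 3)*(q^2 - q) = q*(q - 5)*(q - 1)*(q + 3)*(q)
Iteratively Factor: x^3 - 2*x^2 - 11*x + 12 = (x + 3)*(x^2 - 5*x + 4) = (x - 1)*(x + 3)*(x - 4)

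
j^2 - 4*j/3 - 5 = (j - 3)*(j + 5/3)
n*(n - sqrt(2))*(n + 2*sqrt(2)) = n^3 + sqrt(2)*n^2 - 4*n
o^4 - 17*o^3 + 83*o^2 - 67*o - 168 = (o - 8)*(o - 7)*(o - 3)*(o + 1)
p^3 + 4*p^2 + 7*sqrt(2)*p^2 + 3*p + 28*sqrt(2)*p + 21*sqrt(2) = (p + 1)*(p + 3)*(p + 7*sqrt(2))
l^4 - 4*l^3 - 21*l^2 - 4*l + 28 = (l - 7)*(l - 1)*(l + 2)^2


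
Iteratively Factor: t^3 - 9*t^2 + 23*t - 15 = (t - 1)*(t^2 - 8*t + 15) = (t - 5)*(t - 1)*(t - 3)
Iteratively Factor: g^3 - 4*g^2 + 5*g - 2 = (g - 1)*(g^2 - 3*g + 2) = (g - 1)^2*(g - 2)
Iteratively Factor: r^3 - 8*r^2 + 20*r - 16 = (r - 2)*(r^2 - 6*r + 8) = (r - 4)*(r - 2)*(r - 2)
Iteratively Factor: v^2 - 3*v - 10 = (v + 2)*(v - 5)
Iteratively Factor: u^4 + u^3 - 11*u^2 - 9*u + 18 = (u + 2)*(u^3 - u^2 - 9*u + 9) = (u + 2)*(u + 3)*(u^2 - 4*u + 3) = (u - 3)*(u + 2)*(u + 3)*(u - 1)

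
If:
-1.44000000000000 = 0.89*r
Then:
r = -1.62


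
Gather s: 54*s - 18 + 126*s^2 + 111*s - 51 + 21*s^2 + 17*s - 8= 147*s^2 + 182*s - 77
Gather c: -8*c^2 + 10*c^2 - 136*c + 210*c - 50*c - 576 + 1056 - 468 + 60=2*c^2 + 24*c + 72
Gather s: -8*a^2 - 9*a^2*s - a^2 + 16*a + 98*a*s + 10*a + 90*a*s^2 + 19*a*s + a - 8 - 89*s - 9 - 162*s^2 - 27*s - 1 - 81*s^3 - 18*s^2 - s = -9*a^2 + 27*a - 81*s^3 + s^2*(90*a - 180) + s*(-9*a^2 + 117*a - 117) - 18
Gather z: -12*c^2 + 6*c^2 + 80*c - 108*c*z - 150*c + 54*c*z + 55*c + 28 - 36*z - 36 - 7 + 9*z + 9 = -6*c^2 - 15*c + z*(-54*c - 27) - 6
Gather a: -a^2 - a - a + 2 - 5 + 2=-a^2 - 2*a - 1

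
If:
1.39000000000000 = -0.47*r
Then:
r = -2.96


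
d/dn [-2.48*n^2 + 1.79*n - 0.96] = 1.79 - 4.96*n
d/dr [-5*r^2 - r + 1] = -10*r - 1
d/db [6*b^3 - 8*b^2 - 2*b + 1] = 18*b^2 - 16*b - 2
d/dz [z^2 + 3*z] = 2*z + 3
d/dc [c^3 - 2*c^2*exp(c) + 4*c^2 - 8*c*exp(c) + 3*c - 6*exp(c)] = -2*c^2*exp(c) + 3*c^2 - 12*c*exp(c) + 8*c - 14*exp(c) + 3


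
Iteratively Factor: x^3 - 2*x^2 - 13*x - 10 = (x - 5)*(x^2 + 3*x + 2) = (x - 5)*(x + 2)*(x + 1)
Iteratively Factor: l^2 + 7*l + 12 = (l + 4)*(l + 3)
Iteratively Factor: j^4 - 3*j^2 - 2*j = (j + 1)*(j^3 - j^2 - 2*j) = (j + 1)^2*(j^2 - 2*j) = (j - 2)*(j + 1)^2*(j)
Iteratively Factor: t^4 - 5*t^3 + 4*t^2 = (t)*(t^3 - 5*t^2 + 4*t) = t*(t - 4)*(t^2 - t) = t^2*(t - 4)*(t - 1)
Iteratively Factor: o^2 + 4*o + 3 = (o + 1)*(o + 3)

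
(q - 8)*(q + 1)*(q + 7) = q^3 - 57*q - 56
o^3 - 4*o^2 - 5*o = o*(o - 5)*(o + 1)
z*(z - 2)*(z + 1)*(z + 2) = z^4 + z^3 - 4*z^2 - 4*z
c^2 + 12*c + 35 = (c + 5)*(c + 7)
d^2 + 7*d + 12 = (d + 3)*(d + 4)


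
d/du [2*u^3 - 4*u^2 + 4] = 2*u*(3*u - 4)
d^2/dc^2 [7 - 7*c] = 0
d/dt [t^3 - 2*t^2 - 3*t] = 3*t^2 - 4*t - 3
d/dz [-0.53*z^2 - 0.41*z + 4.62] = -1.06*z - 0.41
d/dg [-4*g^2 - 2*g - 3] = -8*g - 2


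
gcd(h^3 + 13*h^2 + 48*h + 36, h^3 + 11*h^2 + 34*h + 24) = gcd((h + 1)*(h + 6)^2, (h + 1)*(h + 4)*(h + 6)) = h^2 + 7*h + 6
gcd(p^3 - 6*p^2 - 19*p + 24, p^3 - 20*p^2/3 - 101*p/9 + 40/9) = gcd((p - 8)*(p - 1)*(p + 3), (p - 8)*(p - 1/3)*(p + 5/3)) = p - 8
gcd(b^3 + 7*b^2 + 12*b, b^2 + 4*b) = b^2 + 4*b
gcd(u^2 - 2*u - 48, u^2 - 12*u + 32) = u - 8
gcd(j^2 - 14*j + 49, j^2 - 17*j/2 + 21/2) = j - 7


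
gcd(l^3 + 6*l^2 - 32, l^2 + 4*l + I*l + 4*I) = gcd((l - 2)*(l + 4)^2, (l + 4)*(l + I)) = l + 4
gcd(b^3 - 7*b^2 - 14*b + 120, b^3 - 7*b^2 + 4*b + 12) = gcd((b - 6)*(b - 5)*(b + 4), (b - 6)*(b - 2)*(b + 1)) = b - 6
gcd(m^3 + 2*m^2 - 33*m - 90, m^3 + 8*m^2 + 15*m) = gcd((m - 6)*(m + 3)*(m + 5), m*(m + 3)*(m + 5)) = m^2 + 8*m + 15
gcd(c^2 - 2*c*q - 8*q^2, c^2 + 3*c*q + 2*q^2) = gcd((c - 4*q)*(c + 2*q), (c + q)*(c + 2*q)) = c + 2*q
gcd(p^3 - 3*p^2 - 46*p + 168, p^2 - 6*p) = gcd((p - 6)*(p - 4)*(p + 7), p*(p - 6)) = p - 6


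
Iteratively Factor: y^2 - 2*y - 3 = (y + 1)*(y - 3)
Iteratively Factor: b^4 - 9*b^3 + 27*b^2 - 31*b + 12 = (b - 1)*(b^3 - 8*b^2 + 19*b - 12) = (b - 4)*(b - 1)*(b^2 - 4*b + 3) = (b - 4)*(b - 3)*(b - 1)*(b - 1)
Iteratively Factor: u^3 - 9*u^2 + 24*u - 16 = (u - 4)*(u^2 - 5*u + 4) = (u - 4)*(u - 1)*(u - 4)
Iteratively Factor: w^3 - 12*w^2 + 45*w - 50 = (w - 2)*(w^2 - 10*w + 25) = (w - 5)*(w - 2)*(w - 5)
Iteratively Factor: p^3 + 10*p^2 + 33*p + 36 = (p + 4)*(p^2 + 6*p + 9) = (p + 3)*(p + 4)*(p + 3)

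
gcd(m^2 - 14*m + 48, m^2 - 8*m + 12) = m - 6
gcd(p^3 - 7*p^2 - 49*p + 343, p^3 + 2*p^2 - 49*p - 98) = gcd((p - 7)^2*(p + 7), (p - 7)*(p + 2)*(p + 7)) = p^2 - 49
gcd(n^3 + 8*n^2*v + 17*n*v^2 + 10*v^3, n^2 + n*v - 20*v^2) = n + 5*v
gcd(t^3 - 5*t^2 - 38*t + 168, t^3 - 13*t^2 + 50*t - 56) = t^2 - 11*t + 28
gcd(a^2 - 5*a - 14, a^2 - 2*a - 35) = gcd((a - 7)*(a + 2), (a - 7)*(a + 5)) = a - 7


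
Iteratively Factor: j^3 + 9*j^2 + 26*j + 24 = (j + 4)*(j^2 + 5*j + 6) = (j + 2)*(j + 4)*(j + 3)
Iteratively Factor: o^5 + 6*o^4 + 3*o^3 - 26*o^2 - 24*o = (o - 2)*(o^4 + 8*o^3 + 19*o^2 + 12*o) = (o - 2)*(o + 3)*(o^3 + 5*o^2 + 4*o) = o*(o - 2)*(o + 3)*(o^2 + 5*o + 4) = o*(o - 2)*(o + 1)*(o + 3)*(o + 4)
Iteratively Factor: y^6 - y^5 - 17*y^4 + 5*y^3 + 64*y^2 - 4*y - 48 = (y + 1)*(y^5 - 2*y^4 - 15*y^3 + 20*y^2 + 44*y - 48) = (y - 1)*(y + 1)*(y^4 - y^3 - 16*y^2 + 4*y + 48) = (y - 1)*(y + 1)*(y + 2)*(y^3 - 3*y^2 - 10*y + 24) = (y - 1)*(y + 1)*(y + 2)*(y + 3)*(y^2 - 6*y + 8) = (y - 2)*(y - 1)*(y + 1)*(y + 2)*(y + 3)*(y - 4)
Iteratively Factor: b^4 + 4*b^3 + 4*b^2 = (b + 2)*(b^3 + 2*b^2) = (b + 2)^2*(b^2) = b*(b + 2)^2*(b)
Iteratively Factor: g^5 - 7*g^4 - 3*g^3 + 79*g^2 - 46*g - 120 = (g + 3)*(g^4 - 10*g^3 + 27*g^2 - 2*g - 40) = (g - 4)*(g + 3)*(g^3 - 6*g^2 + 3*g + 10) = (g - 4)*(g + 1)*(g + 3)*(g^2 - 7*g + 10) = (g - 4)*(g - 2)*(g + 1)*(g + 3)*(g - 5)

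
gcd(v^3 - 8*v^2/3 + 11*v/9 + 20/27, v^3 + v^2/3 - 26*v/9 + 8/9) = v - 4/3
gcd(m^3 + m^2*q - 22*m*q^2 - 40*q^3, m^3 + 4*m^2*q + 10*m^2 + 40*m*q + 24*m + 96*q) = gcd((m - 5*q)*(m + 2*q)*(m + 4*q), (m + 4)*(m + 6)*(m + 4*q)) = m + 4*q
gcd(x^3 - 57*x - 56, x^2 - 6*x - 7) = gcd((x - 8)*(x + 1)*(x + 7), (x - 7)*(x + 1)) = x + 1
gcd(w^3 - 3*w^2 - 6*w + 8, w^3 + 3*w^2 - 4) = w^2 + w - 2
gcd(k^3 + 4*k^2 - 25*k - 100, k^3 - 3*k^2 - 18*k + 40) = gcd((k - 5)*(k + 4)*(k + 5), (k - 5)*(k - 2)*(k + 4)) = k^2 - k - 20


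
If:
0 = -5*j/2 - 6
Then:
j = -12/5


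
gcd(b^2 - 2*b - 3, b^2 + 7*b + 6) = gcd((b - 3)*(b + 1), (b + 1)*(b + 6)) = b + 1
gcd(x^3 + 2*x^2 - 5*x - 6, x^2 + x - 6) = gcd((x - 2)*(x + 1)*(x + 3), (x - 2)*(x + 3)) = x^2 + x - 6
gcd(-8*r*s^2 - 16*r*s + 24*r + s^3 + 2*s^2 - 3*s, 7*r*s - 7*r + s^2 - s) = s - 1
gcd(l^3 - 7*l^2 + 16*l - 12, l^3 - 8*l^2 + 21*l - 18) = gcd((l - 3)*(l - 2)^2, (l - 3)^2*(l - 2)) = l^2 - 5*l + 6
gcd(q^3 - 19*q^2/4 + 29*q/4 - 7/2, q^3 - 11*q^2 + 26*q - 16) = q^2 - 3*q + 2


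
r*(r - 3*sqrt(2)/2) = r^2 - 3*sqrt(2)*r/2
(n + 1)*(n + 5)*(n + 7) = n^3 + 13*n^2 + 47*n + 35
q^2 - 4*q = q*(q - 4)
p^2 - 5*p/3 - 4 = (p - 3)*(p + 4/3)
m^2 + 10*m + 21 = (m + 3)*(m + 7)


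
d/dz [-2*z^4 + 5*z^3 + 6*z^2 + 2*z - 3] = -8*z^3 + 15*z^2 + 12*z + 2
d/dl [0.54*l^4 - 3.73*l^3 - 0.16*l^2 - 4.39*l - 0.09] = 2.16*l^3 - 11.19*l^2 - 0.32*l - 4.39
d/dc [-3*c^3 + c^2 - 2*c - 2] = -9*c^2 + 2*c - 2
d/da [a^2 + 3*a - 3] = 2*a + 3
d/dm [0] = 0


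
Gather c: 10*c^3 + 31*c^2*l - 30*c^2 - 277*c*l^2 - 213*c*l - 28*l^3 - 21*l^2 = 10*c^3 + c^2*(31*l - 30) + c*(-277*l^2 - 213*l) - 28*l^3 - 21*l^2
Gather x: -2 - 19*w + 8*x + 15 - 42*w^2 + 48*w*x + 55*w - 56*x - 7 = -42*w^2 + 36*w + x*(48*w - 48) + 6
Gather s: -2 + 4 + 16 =18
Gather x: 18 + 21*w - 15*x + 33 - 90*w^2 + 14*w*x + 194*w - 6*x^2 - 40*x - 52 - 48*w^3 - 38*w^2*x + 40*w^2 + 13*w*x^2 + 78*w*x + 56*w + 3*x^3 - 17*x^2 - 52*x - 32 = -48*w^3 - 50*w^2 + 271*w + 3*x^3 + x^2*(13*w - 23) + x*(-38*w^2 + 92*w - 107) - 33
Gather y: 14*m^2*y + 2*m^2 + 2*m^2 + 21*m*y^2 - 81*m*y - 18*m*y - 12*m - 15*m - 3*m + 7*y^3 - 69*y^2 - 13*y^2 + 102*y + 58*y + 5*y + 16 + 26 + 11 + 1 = 4*m^2 - 30*m + 7*y^3 + y^2*(21*m - 82) + y*(14*m^2 - 99*m + 165) + 54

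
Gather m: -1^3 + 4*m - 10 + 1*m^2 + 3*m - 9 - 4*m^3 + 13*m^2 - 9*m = -4*m^3 + 14*m^2 - 2*m - 20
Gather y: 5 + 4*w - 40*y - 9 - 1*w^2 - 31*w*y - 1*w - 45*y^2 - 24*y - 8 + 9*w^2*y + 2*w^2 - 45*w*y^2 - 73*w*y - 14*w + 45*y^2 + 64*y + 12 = w^2 - 45*w*y^2 - 11*w + y*(9*w^2 - 104*w)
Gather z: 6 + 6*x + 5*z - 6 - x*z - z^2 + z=6*x - z^2 + z*(6 - x)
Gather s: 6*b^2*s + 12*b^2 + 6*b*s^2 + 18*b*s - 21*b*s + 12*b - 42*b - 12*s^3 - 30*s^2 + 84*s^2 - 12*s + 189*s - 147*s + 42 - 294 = 12*b^2 - 30*b - 12*s^3 + s^2*(6*b + 54) + s*(6*b^2 - 3*b + 30) - 252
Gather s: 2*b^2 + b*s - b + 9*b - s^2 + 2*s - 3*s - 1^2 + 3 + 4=2*b^2 + 8*b - s^2 + s*(b - 1) + 6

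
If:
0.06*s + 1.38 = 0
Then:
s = -23.00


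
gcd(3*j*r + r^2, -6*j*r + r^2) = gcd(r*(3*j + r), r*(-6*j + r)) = r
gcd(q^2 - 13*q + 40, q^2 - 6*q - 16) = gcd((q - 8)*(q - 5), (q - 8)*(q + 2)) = q - 8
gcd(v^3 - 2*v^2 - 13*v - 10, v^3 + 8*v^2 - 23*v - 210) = v - 5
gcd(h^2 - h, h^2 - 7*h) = h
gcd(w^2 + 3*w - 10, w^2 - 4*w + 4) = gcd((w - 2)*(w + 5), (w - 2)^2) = w - 2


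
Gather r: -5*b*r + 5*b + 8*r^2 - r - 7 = 5*b + 8*r^2 + r*(-5*b - 1) - 7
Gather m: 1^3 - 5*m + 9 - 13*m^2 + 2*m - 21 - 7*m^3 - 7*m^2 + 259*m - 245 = -7*m^3 - 20*m^2 + 256*m - 256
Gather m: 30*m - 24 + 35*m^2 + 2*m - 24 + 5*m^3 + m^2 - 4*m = 5*m^3 + 36*m^2 + 28*m - 48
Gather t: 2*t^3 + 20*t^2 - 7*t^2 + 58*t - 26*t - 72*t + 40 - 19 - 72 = 2*t^3 + 13*t^2 - 40*t - 51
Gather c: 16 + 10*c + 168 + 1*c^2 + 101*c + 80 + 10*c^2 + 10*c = 11*c^2 + 121*c + 264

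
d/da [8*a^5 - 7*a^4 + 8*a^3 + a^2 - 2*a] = 40*a^4 - 28*a^3 + 24*a^2 + 2*a - 2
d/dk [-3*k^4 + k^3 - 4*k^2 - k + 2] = -12*k^3 + 3*k^2 - 8*k - 1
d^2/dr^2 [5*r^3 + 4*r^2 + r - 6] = 30*r + 8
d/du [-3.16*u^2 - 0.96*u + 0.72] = -6.32*u - 0.96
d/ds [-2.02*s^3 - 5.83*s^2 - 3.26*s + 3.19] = -6.06*s^2 - 11.66*s - 3.26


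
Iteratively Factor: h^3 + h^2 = (h)*(h^2 + h) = h^2*(h + 1)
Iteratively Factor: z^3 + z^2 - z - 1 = (z + 1)*(z^2 - 1) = (z + 1)^2*(z - 1)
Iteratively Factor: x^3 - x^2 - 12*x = (x)*(x^2 - x - 12) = x*(x + 3)*(x - 4)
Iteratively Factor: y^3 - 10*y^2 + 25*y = (y - 5)*(y^2 - 5*y) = y*(y - 5)*(y - 5)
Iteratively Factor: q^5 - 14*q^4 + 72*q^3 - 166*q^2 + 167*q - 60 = (q - 5)*(q^4 - 9*q^3 + 27*q^2 - 31*q + 12) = (q - 5)*(q - 1)*(q^3 - 8*q^2 + 19*q - 12) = (q - 5)*(q - 4)*(q - 1)*(q^2 - 4*q + 3) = (q - 5)*(q - 4)*(q - 3)*(q - 1)*(q - 1)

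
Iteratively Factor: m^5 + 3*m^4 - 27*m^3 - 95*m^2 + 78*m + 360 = (m + 4)*(m^4 - m^3 - 23*m^2 - 3*m + 90) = (m - 2)*(m + 4)*(m^3 + m^2 - 21*m - 45) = (m - 2)*(m + 3)*(m + 4)*(m^2 - 2*m - 15) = (m - 2)*(m + 3)^2*(m + 4)*(m - 5)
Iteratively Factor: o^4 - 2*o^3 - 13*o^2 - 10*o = (o + 1)*(o^3 - 3*o^2 - 10*o) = (o - 5)*(o + 1)*(o^2 + 2*o) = o*(o - 5)*(o + 1)*(o + 2)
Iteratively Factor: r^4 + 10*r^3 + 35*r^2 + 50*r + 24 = (r + 4)*(r^3 + 6*r^2 + 11*r + 6) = (r + 3)*(r + 4)*(r^2 + 3*r + 2) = (r + 1)*(r + 3)*(r + 4)*(r + 2)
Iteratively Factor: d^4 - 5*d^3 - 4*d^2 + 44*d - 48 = (d - 2)*(d^3 - 3*d^2 - 10*d + 24) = (d - 2)^2*(d^2 - d - 12) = (d - 4)*(d - 2)^2*(d + 3)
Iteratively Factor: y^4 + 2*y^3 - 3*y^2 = (y - 1)*(y^3 + 3*y^2) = y*(y - 1)*(y^2 + 3*y) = y^2*(y - 1)*(y + 3)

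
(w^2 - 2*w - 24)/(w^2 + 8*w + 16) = (w - 6)/(w + 4)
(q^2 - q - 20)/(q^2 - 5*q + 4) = (q^2 - q - 20)/(q^2 - 5*q + 4)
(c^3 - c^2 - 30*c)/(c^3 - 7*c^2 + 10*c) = (c^2 - c - 30)/(c^2 - 7*c + 10)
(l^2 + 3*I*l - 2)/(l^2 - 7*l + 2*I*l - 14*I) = (l + I)/(l - 7)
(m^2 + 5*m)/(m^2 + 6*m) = (m + 5)/(m + 6)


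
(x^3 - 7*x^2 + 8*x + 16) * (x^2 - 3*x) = x^5 - 10*x^4 + 29*x^3 - 8*x^2 - 48*x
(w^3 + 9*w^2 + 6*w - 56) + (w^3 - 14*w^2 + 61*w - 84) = 2*w^3 - 5*w^2 + 67*w - 140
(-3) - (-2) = -1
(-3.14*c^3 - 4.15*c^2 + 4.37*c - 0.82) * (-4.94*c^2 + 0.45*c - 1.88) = 15.5116*c^5 + 19.088*c^4 - 17.5521*c^3 + 13.8193*c^2 - 8.5846*c + 1.5416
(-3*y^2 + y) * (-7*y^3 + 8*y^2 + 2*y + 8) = 21*y^5 - 31*y^4 + 2*y^3 - 22*y^2 + 8*y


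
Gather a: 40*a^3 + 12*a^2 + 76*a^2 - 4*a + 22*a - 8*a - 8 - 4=40*a^3 + 88*a^2 + 10*a - 12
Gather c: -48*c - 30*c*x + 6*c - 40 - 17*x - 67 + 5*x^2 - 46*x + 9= c*(-30*x - 42) + 5*x^2 - 63*x - 98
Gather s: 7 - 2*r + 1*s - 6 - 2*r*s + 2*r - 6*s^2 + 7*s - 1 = -6*s^2 + s*(8 - 2*r)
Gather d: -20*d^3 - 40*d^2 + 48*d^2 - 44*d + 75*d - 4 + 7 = -20*d^3 + 8*d^2 + 31*d + 3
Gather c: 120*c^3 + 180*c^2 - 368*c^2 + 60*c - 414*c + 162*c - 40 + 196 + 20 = 120*c^3 - 188*c^2 - 192*c + 176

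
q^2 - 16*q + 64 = (q - 8)^2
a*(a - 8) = a^2 - 8*a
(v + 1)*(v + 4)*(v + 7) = v^3 + 12*v^2 + 39*v + 28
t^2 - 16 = (t - 4)*(t + 4)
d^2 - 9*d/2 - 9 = (d - 6)*(d + 3/2)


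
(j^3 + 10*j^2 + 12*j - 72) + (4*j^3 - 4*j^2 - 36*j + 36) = 5*j^3 + 6*j^2 - 24*j - 36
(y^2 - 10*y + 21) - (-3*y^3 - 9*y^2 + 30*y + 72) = 3*y^3 + 10*y^2 - 40*y - 51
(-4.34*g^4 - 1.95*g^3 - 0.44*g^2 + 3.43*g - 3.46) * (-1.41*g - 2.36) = 6.1194*g^5 + 12.9919*g^4 + 5.2224*g^3 - 3.7979*g^2 - 3.2162*g + 8.1656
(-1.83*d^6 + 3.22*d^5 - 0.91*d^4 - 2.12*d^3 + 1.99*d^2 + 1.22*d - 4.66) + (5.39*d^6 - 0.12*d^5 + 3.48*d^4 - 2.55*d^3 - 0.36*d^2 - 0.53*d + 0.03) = 3.56*d^6 + 3.1*d^5 + 2.57*d^4 - 4.67*d^3 + 1.63*d^2 + 0.69*d - 4.63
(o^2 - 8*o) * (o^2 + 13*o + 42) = o^4 + 5*o^3 - 62*o^2 - 336*o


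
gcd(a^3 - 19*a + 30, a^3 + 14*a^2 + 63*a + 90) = a + 5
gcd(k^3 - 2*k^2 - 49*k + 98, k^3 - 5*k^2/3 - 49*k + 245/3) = k^2 - 49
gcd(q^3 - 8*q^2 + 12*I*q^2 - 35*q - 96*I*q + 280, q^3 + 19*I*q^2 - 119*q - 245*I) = q^2 + 12*I*q - 35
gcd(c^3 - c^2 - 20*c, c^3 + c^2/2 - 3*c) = c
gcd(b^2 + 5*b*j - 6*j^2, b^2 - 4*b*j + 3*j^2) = b - j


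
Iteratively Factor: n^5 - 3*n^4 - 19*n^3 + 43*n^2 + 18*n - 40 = (n - 1)*(n^4 - 2*n^3 - 21*n^2 + 22*n + 40) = (n - 1)*(n + 1)*(n^3 - 3*n^2 - 18*n + 40) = (n - 1)*(n + 1)*(n + 4)*(n^2 - 7*n + 10) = (n - 5)*(n - 1)*(n + 1)*(n + 4)*(n - 2)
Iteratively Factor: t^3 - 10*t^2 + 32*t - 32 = (t - 4)*(t^2 - 6*t + 8) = (t - 4)*(t - 2)*(t - 4)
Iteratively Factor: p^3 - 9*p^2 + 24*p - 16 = (p - 1)*(p^2 - 8*p + 16) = (p - 4)*(p - 1)*(p - 4)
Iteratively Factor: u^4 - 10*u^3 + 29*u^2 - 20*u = (u - 5)*(u^3 - 5*u^2 + 4*u) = (u - 5)*(u - 4)*(u^2 - u) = u*(u - 5)*(u - 4)*(u - 1)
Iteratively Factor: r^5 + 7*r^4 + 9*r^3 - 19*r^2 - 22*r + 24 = (r - 1)*(r^4 + 8*r^3 + 17*r^2 - 2*r - 24) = (r - 1)*(r + 2)*(r^3 + 6*r^2 + 5*r - 12) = (r - 1)^2*(r + 2)*(r^2 + 7*r + 12) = (r - 1)^2*(r + 2)*(r + 3)*(r + 4)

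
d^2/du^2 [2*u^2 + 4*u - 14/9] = 4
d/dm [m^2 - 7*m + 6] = 2*m - 7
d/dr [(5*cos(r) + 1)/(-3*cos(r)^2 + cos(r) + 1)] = (15*sin(r)^2 - 6*cos(r) - 19)*sin(r)/(-3*cos(r)^2 + cos(r) + 1)^2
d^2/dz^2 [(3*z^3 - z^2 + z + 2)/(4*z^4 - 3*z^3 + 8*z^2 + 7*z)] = 2*(48*z^9 - 48*z^8 - 156*z^7 - 269*z^6 + 120*z^5 + 465*z^4 + 16*z^3 + 258*z^2 + 336*z + 98)/(z^3*(64*z^9 - 144*z^8 + 492*z^7 - 267*z^6 + 480*z^5 + 957*z^4 + 92*z^3 + 903*z^2 + 1176*z + 343))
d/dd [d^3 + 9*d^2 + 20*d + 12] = 3*d^2 + 18*d + 20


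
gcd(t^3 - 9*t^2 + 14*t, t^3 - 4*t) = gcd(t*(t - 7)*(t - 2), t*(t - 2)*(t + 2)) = t^2 - 2*t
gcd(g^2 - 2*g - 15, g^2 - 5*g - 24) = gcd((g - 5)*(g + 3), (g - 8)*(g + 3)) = g + 3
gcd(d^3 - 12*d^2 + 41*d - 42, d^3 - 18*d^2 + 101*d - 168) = d^2 - 10*d + 21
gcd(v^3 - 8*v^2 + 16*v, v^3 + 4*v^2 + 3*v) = v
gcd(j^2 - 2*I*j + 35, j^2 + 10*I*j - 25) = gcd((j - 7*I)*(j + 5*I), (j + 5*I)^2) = j + 5*I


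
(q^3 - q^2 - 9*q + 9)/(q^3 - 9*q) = (q - 1)/q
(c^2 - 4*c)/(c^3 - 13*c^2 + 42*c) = (c - 4)/(c^2 - 13*c + 42)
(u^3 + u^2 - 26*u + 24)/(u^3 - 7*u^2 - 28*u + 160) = (u^2 + 5*u - 6)/(u^2 - 3*u - 40)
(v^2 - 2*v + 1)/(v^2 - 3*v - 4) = (-v^2 + 2*v - 1)/(-v^2 + 3*v + 4)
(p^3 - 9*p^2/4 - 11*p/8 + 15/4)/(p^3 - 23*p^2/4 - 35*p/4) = (p^2 - 7*p/2 + 3)/(p*(p - 7))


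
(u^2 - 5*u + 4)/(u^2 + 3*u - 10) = (u^2 - 5*u + 4)/(u^2 + 3*u - 10)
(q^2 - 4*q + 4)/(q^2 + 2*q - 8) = (q - 2)/(q + 4)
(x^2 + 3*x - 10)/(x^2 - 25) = (x - 2)/(x - 5)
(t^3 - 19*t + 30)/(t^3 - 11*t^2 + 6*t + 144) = (t^3 - 19*t + 30)/(t^3 - 11*t^2 + 6*t + 144)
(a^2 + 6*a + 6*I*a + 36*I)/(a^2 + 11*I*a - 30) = (a + 6)/(a + 5*I)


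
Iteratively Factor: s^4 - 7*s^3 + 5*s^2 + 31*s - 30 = (s - 1)*(s^3 - 6*s^2 - s + 30) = (s - 3)*(s - 1)*(s^2 - 3*s - 10) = (s - 3)*(s - 1)*(s + 2)*(s - 5)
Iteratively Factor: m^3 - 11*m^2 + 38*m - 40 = (m - 5)*(m^2 - 6*m + 8) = (m - 5)*(m - 2)*(m - 4)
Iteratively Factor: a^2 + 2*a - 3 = (a - 1)*(a + 3)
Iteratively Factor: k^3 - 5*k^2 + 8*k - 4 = (k - 2)*(k^2 - 3*k + 2) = (k - 2)*(k - 1)*(k - 2)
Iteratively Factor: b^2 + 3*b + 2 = (b + 2)*(b + 1)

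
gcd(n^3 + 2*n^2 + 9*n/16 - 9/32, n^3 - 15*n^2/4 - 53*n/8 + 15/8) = n^2 + 5*n/4 - 3/8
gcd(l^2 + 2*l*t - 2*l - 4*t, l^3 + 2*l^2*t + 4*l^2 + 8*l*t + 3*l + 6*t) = l + 2*t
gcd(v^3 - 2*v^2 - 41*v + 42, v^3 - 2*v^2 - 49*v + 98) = v - 7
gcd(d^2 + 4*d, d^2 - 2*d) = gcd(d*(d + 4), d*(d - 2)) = d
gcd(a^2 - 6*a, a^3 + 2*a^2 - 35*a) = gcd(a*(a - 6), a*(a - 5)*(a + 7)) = a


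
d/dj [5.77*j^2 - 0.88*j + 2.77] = 11.54*j - 0.88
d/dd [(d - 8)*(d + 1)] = 2*d - 7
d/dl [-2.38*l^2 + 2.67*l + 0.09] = 2.67 - 4.76*l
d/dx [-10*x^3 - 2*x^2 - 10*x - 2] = -30*x^2 - 4*x - 10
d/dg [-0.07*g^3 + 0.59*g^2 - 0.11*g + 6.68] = -0.21*g^2 + 1.18*g - 0.11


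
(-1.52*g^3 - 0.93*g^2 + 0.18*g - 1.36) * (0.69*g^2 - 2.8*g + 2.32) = -1.0488*g^5 + 3.6143*g^4 - 0.7982*g^3 - 3.6*g^2 + 4.2256*g - 3.1552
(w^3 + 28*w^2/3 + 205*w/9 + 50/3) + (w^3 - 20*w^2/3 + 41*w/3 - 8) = 2*w^3 + 8*w^2/3 + 328*w/9 + 26/3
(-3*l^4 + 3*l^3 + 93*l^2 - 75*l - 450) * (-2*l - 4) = 6*l^5 + 6*l^4 - 198*l^3 - 222*l^2 + 1200*l + 1800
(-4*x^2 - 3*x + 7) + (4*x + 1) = -4*x^2 + x + 8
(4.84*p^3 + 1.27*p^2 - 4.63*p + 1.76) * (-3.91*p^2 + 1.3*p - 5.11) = -18.9244*p^5 + 1.3263*p^4 - 4.9781*p^3 - 19.3903*p^2 + 25.9473*p - 8.9936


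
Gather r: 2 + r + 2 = r + 4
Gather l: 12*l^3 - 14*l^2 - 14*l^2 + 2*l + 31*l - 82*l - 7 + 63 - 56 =12*l^3 - 28*l^2 - 49*l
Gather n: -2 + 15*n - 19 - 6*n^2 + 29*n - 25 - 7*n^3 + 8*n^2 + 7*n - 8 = -7*n^3 + 2*n^2 + 51*n - 54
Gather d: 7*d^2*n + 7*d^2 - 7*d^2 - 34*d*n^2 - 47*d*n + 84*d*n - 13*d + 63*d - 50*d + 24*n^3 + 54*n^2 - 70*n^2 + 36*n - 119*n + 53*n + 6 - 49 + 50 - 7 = 7*d^2*n + d*(-34*n^2 + 37*n) + 24*n^3 - 16*n^2 - 30*n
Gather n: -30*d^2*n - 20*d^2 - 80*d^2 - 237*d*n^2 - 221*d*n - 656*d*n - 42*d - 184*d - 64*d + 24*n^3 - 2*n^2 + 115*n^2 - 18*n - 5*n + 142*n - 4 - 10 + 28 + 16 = -100*d^2 - 290*d + 24*n^3 + n^2*(113 - 237*d) + n*(-30*d^2 - 877*d + 119) + 30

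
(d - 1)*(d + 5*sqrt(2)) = d^2 - d + 5*sqrt(2)*d - 5*sqrt(2)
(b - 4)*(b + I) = b^2 - 4*b + I*b - 4*I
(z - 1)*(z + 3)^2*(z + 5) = z^4 + 10*z^3 + 28*z^2 + 6*z - 45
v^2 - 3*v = v*(v - 3)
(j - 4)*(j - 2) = j^2 - 6*j + 8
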